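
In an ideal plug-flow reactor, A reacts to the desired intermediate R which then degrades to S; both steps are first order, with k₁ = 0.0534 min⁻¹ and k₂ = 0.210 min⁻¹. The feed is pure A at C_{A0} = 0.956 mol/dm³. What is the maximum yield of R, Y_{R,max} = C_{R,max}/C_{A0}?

0.159

At the optimum, C_{R,max}/C_{A0} = (k₁/k₂)^[k₂/(k₂−k₁)].
= (0.0534/0.210)^(0.210/(0.210−0.0534)) = (0.2543)^(1.341) = 0.1594.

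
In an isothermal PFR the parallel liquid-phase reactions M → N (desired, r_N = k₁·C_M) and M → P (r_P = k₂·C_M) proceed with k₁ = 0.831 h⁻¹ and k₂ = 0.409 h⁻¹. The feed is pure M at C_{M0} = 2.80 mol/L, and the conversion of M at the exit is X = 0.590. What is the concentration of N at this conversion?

C_M = C_{M0}(1−X) = 1.148 mol/L.
Both paths are first order in M, so the instantaneous fraction to N is constant: dC_N/d(−C_M) = k₁/(k₁+k₂) = 0.6702.
C_N = 0.6702·(C_{M0}−C_M) = 0.6702×1.652 = 1.11 mol/L.

1.11 mol/L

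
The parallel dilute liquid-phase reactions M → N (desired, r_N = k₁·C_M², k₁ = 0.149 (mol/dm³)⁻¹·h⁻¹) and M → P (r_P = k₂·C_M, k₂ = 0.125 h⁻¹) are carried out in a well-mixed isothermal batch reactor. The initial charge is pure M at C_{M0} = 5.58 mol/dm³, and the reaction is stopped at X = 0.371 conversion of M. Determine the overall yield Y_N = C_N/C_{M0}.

C_M = C_{M0}(1−X) = 3.510 mol/dm³.
Along a PFR/batch, dC_P/dC_M = −r_P/(r_N+r_P) = −k₂/(k₂+k₁·C_M).
Integrating from C_{M0} to C_M: C_P = (0.125/0.149)·ln[(0.125+0.149·5.58)/(0.125+0.149·3.51)] = 0.8389·ln(0.9564/0.6480) = 0.3266 mol/dm³.
Then C_N = (C_{M0}−C_M) − C_P = 2.070 − 0.3266 = 1.744 mol/dm³.
Y_N = C_N/C_{M0} = 1.744/5.58 = 0.312.

0.312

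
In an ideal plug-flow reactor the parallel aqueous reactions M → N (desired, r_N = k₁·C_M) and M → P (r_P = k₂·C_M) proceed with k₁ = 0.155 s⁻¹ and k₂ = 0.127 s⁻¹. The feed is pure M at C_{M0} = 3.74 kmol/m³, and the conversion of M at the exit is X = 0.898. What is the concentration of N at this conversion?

1.85 kmol/m³

C_M = C_{M0}(1−X) = 0.3815 kmol/m³.
Both paths are first order in M, so the instantaneous fraction to N is constant: dC_N/d(−C_M) = k₁/(k₁+k₂) = 0.5496.
C_N = 0.5496·(C_{M0}−C_M) = 0.5496×3.359 = 1.85 kmol/m³.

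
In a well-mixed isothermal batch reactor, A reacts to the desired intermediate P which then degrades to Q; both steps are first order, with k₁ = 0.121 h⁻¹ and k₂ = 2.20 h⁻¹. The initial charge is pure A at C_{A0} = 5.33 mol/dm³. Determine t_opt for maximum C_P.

1.40 h

The intermediate peaks when r₁ = r₂, i.e. k₁e^(−k₁t) = k₂e^(−k₂t), giving t_opt = ln(k₂/k₁)/(k₂−k₁).
= ln(2.20/0.121)/(2.20−0.121) = ln(18.18)/2.079 = 2.900/2.079 = 1.40 h.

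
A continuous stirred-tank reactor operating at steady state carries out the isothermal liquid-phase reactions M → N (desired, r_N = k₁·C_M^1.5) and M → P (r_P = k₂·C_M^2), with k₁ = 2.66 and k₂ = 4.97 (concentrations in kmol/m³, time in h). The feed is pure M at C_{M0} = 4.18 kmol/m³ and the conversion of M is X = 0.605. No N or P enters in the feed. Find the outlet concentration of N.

Exit C_M = C_{M0}(1−X) = 4.18×0.395 = 1.651 kmol/m³.
In a CSTR the entire volume is at exit conditions, so r_N = 2.66×1.651^1.5 = 5.643 and r_P = 4.97×1.651^2 = 13.55.
Fraction of consumed M going to N: r_N/(r_N+r_P) = 0.2940.
C_N = 0.2940·C_{M0}·X = 0.2940×4.18×0.605 = 0.744 kmol/m³.

0.744 kmol/m³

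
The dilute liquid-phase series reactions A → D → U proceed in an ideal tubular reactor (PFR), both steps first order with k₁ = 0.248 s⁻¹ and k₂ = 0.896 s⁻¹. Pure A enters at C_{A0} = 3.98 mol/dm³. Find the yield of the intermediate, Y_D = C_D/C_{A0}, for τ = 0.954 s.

0.139

The intermediate concentration in a first-order A→B→C sequence is C_D = k₁C_{A0}(e^(−k₁τ) − e^(−k₂τ))/(k₂−k₁).
e^(−k₁τ) = e^(−0.248×0.954) = e^(−0.2366) = 0.7893; e^(−k₂τ) = e^(−0.8548) = 0.4254.
C_D = 0.248×3.98/(0.896−0.248) × (0.7893−0.4254) = 1.523×0.3639 = 0.5544 mol/dm³.
Y_D = C_D/C_{A0} = 0.5544/3.98 = 0.139.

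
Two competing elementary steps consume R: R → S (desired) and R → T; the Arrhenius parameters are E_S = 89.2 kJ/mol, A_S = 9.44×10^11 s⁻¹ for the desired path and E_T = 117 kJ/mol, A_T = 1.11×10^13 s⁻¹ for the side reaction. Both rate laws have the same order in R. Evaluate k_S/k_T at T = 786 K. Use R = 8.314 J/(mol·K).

5.99

With equal orders, S_{S/T} = k_S/k_T = (A_S/A_T)·exp[(E_T−E_S)/(RT)].
(E_T−E_S)/(RT) = (117−89.2)×10³/(8.314×786) = 27800/6535 = 4.254.
k_S/k_T = (9.44×10^11/1.11×10^13)·exp(4.254) = 0.08505 × 70.40 = 5.99.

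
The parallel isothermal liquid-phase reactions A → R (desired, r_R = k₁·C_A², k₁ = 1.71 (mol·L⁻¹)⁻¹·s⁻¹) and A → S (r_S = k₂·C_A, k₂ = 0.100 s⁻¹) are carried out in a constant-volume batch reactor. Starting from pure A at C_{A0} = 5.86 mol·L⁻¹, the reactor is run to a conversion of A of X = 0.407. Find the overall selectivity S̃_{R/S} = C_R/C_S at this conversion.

78.1

C_A = C_{A0}(1−X) = 3.475 mol·L⁻¹.
Along a PFR/batch, dC_S/dC_A = −r_S/(r_R+r_S) = −k₂/(k₂+k₁·C_A).
Integrating from C_{A0} to C_A: C_S = (0.100/1.71)·ln[(0.100+1.71·5.86)/(0.100+1.71·3.47)] = 0.05848·ln(10.12/6.042) = 0.03016 mol·L⁻¹.
Then C_R = (C_{A0}−C_A) − C_S = 2.385 − 0.03016 = 2.355 mol·L⁻¹.
S̃_{R/S} = C_R/C_S = 2.355/0.03016 = 78.1.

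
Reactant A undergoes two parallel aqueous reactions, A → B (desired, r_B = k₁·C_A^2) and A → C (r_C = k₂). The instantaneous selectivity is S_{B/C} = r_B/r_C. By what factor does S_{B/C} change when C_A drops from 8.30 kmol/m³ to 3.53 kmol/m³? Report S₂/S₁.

S_{B/C} = (k₁/k₂)·C_A^2, so S₂/S₁ = (C_{A,2}/C_{A,1})^2.
= (3.53/8.30)^2 = (0.4253)^2 = 0.181.
Selectivity toward B falls as C_A falls — high-concentration operation is favoured.

0.181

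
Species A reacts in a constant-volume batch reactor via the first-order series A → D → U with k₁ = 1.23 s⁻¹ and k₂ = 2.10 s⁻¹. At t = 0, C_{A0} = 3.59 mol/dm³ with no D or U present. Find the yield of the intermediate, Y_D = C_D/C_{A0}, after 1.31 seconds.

0.192

The intermediate concentration in a first-order A→B→C sequence is C_D = k₁C_{A0}(e^(−k₁t) − e^(−k₂t))/(k₂−k₁).
e^(−k₁t) = e^(−1.23×1.31) = e^(−1.611) = 0.1996; e^(−k₂t) = e^(−2.751) = 0.06386.
C_D = 1.23×3.59/(2.10−1.23) × (0.1996−0.06386) = 5.076×0.1358 = 0.6891 mol/dm³.
Y_D = C_D/C_{A0} = 0.6891/3.59 = 0.192.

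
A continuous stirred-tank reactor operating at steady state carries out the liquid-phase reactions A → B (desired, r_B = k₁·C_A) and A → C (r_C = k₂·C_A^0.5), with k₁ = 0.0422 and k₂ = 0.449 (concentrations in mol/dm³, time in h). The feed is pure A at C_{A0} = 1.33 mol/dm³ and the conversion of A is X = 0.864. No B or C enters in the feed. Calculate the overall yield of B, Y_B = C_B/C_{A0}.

0.0332

Exit C_A = C_{A0}(1−X) = 1.33×0.136 = 0.1809 mol/dm³.
A CSTR operates uniformly at the exit composition, giving r_B = 0.007633 and r_C = 0.1910 (each k·C_A^n at C_A = 0.1809).
Fraction of consumed A going to B: r_B/(r_B+r_C) = 0.03844.
C_B = 0.03844·C_{A0}·X = 0.03844×1.33×0.864 = 0.0442 mol/dm³; Y_B = C_B/C_{A0} = 0.0332.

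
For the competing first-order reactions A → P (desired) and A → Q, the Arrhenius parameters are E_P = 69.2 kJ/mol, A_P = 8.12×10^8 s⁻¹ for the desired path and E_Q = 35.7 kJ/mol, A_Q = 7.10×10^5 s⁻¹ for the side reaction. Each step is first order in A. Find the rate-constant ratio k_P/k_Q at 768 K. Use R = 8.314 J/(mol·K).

With equal orders, S_{P/Q} = k_P/k_Q = (A_P/A_Q)·exp[(E_Q−E_P)/(RT)].
(E_Q−E_P)/(RT) = (35.7−69.2)×10³/(8.314×768) = -33500/6385 = -5.247.
k_P/k_Q = (8.12×10^8/7.10×10^5)·exp(-5.247) = 1144 × 0.005266 = 6.02.

6.02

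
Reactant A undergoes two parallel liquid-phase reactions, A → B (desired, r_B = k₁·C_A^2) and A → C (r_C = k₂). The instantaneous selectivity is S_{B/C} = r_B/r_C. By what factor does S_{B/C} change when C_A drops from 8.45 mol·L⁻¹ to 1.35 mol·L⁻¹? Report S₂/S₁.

0.0255

S_{B/C} = (k₁/k₂)·C_A^2, so S₂/S₁ = (C_{A,2}/C_{A,1})^2.
= (1.35/8.45)^2 = (0.1598)^2 = 0.0255.
Selectivity toward B falls as C_A falls — high-concentration operation is favoured.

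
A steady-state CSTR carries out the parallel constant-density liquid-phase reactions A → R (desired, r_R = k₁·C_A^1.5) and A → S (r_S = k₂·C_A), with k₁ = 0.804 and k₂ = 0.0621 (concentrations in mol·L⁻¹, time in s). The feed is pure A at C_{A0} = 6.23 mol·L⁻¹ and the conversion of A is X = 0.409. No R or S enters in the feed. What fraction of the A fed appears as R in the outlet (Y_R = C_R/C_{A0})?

Exit C_A = C_{A0}(1−X) = 6.23×0.591 = 3.682 mol·L⁻¹.
A CSTR operates uniformly at the exit composition, giving r_R = 5.680 and r_S = 0.2286 (each k·C_A^n at C_A = 3.682).
Fraction of consumed A going to R: r_R/(r_R+r_S) = 0.9613.
C_R = 0.9613·C_{A0}·X = 0.9613×6.23×0.409 = 2.45 mol·L⁻¹; Y_R = C_R/C_{A0} = 0.393.

0.393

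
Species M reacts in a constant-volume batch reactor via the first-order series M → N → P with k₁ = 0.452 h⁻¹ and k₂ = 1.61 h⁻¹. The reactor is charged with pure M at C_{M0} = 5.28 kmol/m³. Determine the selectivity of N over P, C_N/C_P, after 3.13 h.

0.139

Solving the coupled first-order balances gives C_N(t) = [k₁/(k₂−k₁)]·C_{M0}·(e^(−k₁t) − e^(−k₂t)).
e^(−k₁t) = e^(−0.452×3.13) = e^(−1.415) = 0.2430; e^(−k₂t) = e^(−5.039) = 0.006478.
C_N = 0.452×5.28/(1.61−0.452) × (0.2430−0.006478) = 2.061×0.2365 = 0.4874 kmol/m³.
C_M = C_{M0}e^(−k₁t) = 1.283 kmol/m³, so C_P = C_{M0}−C_M−C_N = 3.510 kmol/m³; C_N/C_P = 0.139.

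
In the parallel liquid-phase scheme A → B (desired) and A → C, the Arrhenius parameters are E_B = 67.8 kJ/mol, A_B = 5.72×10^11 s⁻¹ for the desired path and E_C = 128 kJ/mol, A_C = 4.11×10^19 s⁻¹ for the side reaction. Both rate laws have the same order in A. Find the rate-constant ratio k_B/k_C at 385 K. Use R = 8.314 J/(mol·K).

2.05

k_B/k_C = (A_B/A_C)·exp[−(E_B−E_C)/(RT)] = (A_B/A_C)·exp[(E_C−E_B)/(RT)].
(E_C−E_B)/(RT) = (128−67.8)×10³/(8.314×385) = 60200/3201 = 18.81.
k_B/k_C = (5.72×10^11/4.11×10^19)·exp(18.81) = 1.392×10^-8 × 1.472×10^8 = 2.05.
Since E_B < E_C, lowering the temperature improves selectivity toward B.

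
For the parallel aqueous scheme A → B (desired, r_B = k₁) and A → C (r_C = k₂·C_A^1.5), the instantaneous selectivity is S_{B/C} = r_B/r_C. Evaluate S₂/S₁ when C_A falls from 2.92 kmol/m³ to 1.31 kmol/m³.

S_{B/C} = (k₁/k₂)·C_A^-1.5, so S₂/S₁ = (C_{A,2}/C_{A,1})^-1.5.
= (1.31/2.92)^(-1.5) = (0.4486)^(-1.5) = 3.33.

3.33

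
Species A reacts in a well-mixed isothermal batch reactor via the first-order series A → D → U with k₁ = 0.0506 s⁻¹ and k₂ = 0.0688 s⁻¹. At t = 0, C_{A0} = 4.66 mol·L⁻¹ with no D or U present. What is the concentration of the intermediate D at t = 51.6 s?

0.580 mol·L⁻¹

The intermediate concentration in a first-order A→B→C sequence is C_D = k₁C_{A0}(e^(−k₁t) − e^(−k₂t))/(k₂−k₁).
e^(−k₁t) = e^(−0.0506×51.6) = e^(−2.611) = 0.07346; e^(−k₂t) = e^(−3.550) = 0.02872.
C_D = 0.0506×4.66/(0.0688−0.0506) × (0.07346−0.02872) = 12.96×0.04474 = 0.5797 mol·L⁻¹.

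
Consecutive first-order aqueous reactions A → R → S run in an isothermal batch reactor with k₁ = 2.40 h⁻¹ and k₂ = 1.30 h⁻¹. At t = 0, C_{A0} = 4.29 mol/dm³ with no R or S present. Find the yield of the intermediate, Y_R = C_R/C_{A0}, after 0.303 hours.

0.417

For first-order series with pure A initially, C_R(t) = k₁C_{A0}/(k₂−k₁)·(e^(−k₁t) − e^(−k₂t)).
e^(−k₁t) = e^(−2.40×0.303) = e^(−0.7272) = 0.4833; e^(−k₂t) = e^(−0.3939) = 0.6744.
C_R = 2.40×4.29/(1.30−2.40) × (0.4833−0.6744) = (-9.360)×(-0.1912) = 1.789 mol/dm³.
Y_R = C_R/C_{A0} = 1.789/4.29 = 0.417.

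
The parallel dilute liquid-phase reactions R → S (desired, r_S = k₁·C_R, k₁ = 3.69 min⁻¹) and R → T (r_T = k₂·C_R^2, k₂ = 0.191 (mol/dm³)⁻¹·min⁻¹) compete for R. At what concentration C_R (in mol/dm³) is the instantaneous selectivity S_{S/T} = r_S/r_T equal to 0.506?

38.2 mol/dm³

S_{S/T} = (k₁/k₂)·C_R⁻¹ ⇒ C_R = (S·k₂/k₁)^(-1).
= (0.506×0.191/3.69)^(-1) = (0.02619)^(-1) = 38.2 mol/dm³.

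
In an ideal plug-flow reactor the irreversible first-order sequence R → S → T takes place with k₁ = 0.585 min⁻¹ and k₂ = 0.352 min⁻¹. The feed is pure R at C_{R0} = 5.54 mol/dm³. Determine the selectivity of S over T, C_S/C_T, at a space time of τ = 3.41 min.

0.922

For first-order series with pure R initially, C_S(τ) = k₁C_{R0}/(k₂−k₁)·(e^(−k₁τ) − e^(−k₂τ)).
e^(−k₁τ) = e^(−0.585×3.41) = e^(−1.995) = 0.1360; e^(−k₂τ) = e^(−1.200) = 0.3011.
C_S = 0.585×5.54/(0.352−0.585) × (0.1360−0.3011) = (-13.91)×(-0.1651) = 2.296 mol/dm³.
C_R = C_{R0}e^(−k₁τ) = 0.7536 mol/dm³, so C_T = C_{R0}−C_R−C_S = 2.490 mol/dm³; C_S/C_T = 0.922.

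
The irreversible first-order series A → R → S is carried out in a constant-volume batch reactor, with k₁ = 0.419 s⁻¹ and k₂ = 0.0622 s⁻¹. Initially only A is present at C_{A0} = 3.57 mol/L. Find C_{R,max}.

2.56 mol/L

Evaluating C_R at t_opt = ln(k₂/k₁)/(k₂−k₁) gives C_{R,max}/C_{A0} = (k₁/k₂)^[k₂/(k₂−k₁)].
= (0.419/0.0622)^(0.0622/(0.0622−0.419)) = (6.736)^(-0.1743) = 0.7171.
C_{R,max} = 0.7171×3.57 = 2.56 mol/L.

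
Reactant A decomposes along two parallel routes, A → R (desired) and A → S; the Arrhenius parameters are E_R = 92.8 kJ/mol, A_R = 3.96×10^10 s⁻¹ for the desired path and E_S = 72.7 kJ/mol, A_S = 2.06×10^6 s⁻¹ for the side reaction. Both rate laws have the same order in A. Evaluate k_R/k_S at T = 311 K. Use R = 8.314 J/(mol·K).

8.09

Since both paths have the same order in A, the concentration cancels and S_{R/S} = k_R/k_S = (A_R/A_S)·exp[(E_S−E_R)/(RT)].
(E_S−E_R)/(RT) = (72.7−92.8)×10³/(8.314×311) = -20100/2586 = -7.774.
k_R/k_S = (3.96×10^10/2.06×10^6)·exp(-7.774) = 19223 × 4.207×10^-4 = 8.09.
Since E_R > E_S, raising the temperature improves selectivity toward R.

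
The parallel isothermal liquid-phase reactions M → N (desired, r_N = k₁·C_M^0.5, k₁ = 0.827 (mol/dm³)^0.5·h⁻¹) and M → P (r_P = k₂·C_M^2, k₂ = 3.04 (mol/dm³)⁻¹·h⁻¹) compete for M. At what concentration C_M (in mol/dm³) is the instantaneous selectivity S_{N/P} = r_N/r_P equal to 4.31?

0.159 mol/dm³

S_{N/P} = (k₁/k₂)·C_M^-1.5 ⇒ C_M = (S·k₂/k₁)^(1/(-1.5)).
= (4.31×3.04/0.827)^(-0.6667) = (15.84)^(-0.6667) = 0.159 mol/dm³.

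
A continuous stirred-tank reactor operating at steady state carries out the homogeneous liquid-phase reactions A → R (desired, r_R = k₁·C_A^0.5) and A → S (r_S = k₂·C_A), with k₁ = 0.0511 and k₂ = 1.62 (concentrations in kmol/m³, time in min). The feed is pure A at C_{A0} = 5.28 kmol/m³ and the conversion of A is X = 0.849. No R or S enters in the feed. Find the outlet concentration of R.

0.153 kmol/m³

Exit C_A = C_{A0}(1−X) = 5.28×0.151 = 0.7973 kmol/m³.
Rates in a CSTR are evaluated at the outlet concentration: r_R = 0.0511×0.7973^0.5 = 0.04563, r_S = 1.62×0.7973 = 1.292.
Fraction of consumed A going to R: r_R/(r_R+r_S) = 0.03412.
C_R = 0.03412·C_{A0}·X = 0.03412×5.28×0.849 = 0.153 kmol/m³.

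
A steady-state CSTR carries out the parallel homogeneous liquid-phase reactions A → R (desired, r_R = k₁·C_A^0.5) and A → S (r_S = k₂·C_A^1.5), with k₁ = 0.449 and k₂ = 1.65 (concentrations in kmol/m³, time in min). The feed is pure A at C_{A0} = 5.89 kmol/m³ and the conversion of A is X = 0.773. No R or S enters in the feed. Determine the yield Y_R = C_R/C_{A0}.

0.131

Exit C_A = C_{A0}(1−X) = 5.89×0.227 = 1.337 kmol/m³.
In a CSTR the entire volume is at exit conditions, so r_R = 0.449×1.337^0.5 = 0.5192 and r_S = 1.65×1.337^1.5 = 2.551.
Fraction of consumed A going to R: r_R/(r_R+r_S) = 0.1691.
C_R = 0.1691·C_{A0}·X = 0.1691×5.89×0.773 = 0.770 kmol/m³; Y_R = C_R/C_{A0} = 0.131.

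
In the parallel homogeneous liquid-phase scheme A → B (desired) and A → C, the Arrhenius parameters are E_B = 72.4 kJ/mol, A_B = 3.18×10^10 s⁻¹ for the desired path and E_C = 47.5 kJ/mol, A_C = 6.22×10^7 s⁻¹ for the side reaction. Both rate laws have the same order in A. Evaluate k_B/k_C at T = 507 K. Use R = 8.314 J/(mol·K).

1.39

Since both paths have the same order in A, the concentration cancels and S_{B/C} = k_B/k_C = (A_B/A_C)·exp[(E_C−E_B)/(RT)].
(E_C−E_B)/(RT) = (47.5−72.4)×10³/(8.314×507) = -24900/4215 = -5.907.
k_B/k_C = (3.18×10^10/6.22×10^7)·exp(-5.907) = 511.3 × 0.002720 = 1.39.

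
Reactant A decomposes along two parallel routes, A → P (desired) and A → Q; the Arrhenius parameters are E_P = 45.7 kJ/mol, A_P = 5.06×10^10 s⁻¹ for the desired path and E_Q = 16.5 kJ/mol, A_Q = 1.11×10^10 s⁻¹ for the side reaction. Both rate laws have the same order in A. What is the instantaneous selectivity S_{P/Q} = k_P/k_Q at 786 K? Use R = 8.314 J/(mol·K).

0.0523

With equal orders, S_{P/Q} = k_P/k_Q = (A_P/A_Q)·exp[(E_Q−E_P)/(RT)].
(E_Q−E_P)/(RT) = (16.5−45.7)×10³/(8.314×786) = -29200/6535 = -4.468.
k_P/k_Q = (5.06×10^10/1.11×10^10)·exp(-4.468) = 4.559 × 0.01147 = 0.0523.
Since E_P > E_Q, raising the temperature improves selectivity toward P.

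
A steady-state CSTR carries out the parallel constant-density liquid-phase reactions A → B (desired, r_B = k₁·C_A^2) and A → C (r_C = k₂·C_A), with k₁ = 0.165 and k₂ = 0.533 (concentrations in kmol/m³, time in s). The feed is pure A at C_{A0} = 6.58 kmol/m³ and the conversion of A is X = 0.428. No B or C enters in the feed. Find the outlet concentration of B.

Exit C_A = C_{A0}(1−X) = 6.58×0.572 = 3.764 kmol/m³.
In a CSTR the entire volume is at exit conditions, so r_B = 0.165×3.764^2 = 2.337 and r_C = 0.533×3.764 = 2.006.
Fraction of consumed A going to B: r_B/(r_B+r_C) = 0.5381.
C_B = 0.5381·C_{A0}·X = 0.5381×6.58×0.428 = 1.52 kmol/m³.

1.52 kmol/m³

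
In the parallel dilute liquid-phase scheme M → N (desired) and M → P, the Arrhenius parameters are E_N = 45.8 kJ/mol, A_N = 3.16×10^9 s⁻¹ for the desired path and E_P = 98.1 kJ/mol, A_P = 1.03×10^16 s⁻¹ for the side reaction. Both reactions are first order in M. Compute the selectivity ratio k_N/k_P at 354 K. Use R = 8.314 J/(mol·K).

k_N/k_P = (A_N/A_P)·exp[−(E_N−E_P)/(RT)] = (A_N/A_P)·exp[(E_P−E_N)/(RT)].
(E_P−E_N)/(RT) = (98.1−45.8)×10³/(8.314×354) = 52300/2943 = 17.77.
k_N/k_P = (3.16×10^9/1.03×10^16)·exp(17.77) = 3.068×10^-7 × 5.217×10^7 = 16.0.

16.0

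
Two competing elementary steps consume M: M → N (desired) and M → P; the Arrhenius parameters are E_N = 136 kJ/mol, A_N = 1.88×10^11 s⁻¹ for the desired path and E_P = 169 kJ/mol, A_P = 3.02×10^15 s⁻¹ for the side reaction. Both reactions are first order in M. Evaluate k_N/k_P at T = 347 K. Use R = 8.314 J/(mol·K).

5.78

With equal orders, S_{N/P} = k_N/k_P = (A_N/A_P)·exp[(E_P−E_N)/(RT)].
(E_P−E_N)/(RT) = (169−136)×10³/(8.314×347) = 33000/2885 = 11.44.
k_N/k_P = (1.88×10^11/3.02×10^15)·exp(11.44) = 6.225×10^-5 × 92841 = 5.78.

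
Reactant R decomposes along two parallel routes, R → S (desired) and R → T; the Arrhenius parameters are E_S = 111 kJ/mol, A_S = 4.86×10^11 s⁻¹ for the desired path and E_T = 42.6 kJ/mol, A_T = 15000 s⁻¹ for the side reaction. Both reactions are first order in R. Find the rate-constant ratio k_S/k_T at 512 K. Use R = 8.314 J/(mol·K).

Since both paths have the same order in R, the concentration cancels and S_{S/T} = k_S/k_T = (A_S/A_T)·exp[(E_T−E_S)/(RT)].
(E_T−E_S)/(RT) = (42.6−111)×10³/(8.314×512) = -68400/4257 = -16.07.
k_S/k_T = (4.86×10^11/15000)·exp(-16.07) = 3.240×10^7 × 1.051×10^-7 = 3.40.

3.40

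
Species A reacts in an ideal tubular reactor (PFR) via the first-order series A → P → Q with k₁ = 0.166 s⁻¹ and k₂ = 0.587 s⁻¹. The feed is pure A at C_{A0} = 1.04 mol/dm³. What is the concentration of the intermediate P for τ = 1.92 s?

For first-order series with pure A initially, C_P(τ) = k₁C_{A0}/(k₂−k₁)·(e^(−k₁τ) − e^(−k₂τ)).
e^(−k₁τ) = e^(−0.166×1.92) = e^(−0.3187) = 0.7271; e^(−k₂τ) = e^(−1.127) = 0.3240.
C_P = 0.166×1.04/(0.587−0.166) × (0.7271−0.3240) = 0.4101×0.4031 = 0.1653 mol/dm³.

0.165 mol/dm³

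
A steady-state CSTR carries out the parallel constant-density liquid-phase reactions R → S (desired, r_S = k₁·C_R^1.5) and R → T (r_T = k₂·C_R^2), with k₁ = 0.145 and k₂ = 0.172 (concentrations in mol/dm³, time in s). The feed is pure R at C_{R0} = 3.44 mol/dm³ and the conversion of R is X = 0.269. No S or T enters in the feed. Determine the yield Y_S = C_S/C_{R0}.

0.0934

Exit C_R = C_{R0}(1−X) = 3.44×0.731 = 2.515 mol/dm³.
In a CSTR the entire volume is at exit conditions, so r_S = 0.145×2.515^1.5 = 0.5782 and r_T = 0.172×2.515^2 = 1.088.
Fraction of consumed R going to S: r_S/(r_S+r_T) = 0.3471.
C_S = 0.3471·C_{R0}·X = 0.3471×3.44×0.269 = 0.321 mol/dm³; Y_S = C_S/C_{R0} = 0.0934.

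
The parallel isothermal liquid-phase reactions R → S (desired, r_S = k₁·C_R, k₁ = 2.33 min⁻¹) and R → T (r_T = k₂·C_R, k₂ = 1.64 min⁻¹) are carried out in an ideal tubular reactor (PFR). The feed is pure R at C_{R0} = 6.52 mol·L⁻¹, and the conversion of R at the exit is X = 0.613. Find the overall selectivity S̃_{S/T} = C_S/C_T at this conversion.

C_R = C_{R0}(1−X) = 2.523 mol·L⁻¹.
Both paths are first order in R, so the instantaneous fraction to S is constant: dC_S/d(−C_R) = k₁/(k₁+k₂) = 0.5869.
C_S = 0.5869·(C_{R0}−C_R) = 0.5869×3.997 = 2.35 mol·L⁻¹.
C_T = (C_{R0}−C_R)−C_S = 1.651 mol·L⁻¹; S̃_{S/T} = 2.346/1.651 = 1.42.

1.42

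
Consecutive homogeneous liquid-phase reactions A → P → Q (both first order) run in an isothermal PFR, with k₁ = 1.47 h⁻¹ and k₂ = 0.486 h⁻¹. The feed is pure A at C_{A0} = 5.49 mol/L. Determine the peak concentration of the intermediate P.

At the optimum, C_{P,max}/C_{A0} = (k₁/k₂)^[k₂/(k₂−k₁)].
= (1.47/0.486)^(0.486/(0.486−1.47)) = (3.025)^(-0.4939) = 0.5789.
C_{P,max} = 0.5789×5.49 = 3.18 mol/L.

3.18 mol/L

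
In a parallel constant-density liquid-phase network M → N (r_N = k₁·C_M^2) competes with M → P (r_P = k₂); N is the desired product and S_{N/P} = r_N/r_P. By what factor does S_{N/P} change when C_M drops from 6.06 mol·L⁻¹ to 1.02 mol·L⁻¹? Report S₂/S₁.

S_{N/P} = (k₁/k₂)·C_M^2, so S₂/S₁ = (C_{M,2}/C_{M,1})^2.
= (1.02/6.06)^2 = (0.1683)^2 = 0.0283.
Selectivity toward N falls as C_M falls — high-concentration operation is favoured.

0.0283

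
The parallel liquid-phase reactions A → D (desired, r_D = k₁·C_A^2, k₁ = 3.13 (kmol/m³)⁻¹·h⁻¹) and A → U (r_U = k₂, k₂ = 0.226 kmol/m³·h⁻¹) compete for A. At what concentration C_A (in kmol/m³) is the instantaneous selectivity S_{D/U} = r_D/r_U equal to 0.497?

0.189 kmol/m³

S_{D/U} = (k₁/k₂)·C_A^2 ⇒ C_A = (S·k₂/k₁)^(0.5).
= (0.497×0.226/3.13)^(0.5) = (0.03589)^(0.5) = 0.189 kmol/m³.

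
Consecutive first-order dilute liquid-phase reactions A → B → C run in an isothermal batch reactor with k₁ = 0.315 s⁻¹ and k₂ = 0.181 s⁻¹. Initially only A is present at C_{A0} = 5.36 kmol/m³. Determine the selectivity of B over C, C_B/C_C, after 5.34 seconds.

Solving the coupled first-order balances gives C_B(t) = [k₁/(k₂−k₁)]·C_{A0}·(e^(−k₁t) − e^(−k₂t)).
e^(−k₁t) = e^(−0.315×5.34) = e^(−1.682) = 0.1860; e^(−k₂t) = e^(−0.9665) = 0.3804.
C_B = 0.315×5.36/(0.181−0.315) × (0.1860−0.3804) = (-12.60)×(-0.1944) = 2.450 kmol/m³.
C_A = C_{A0}e^(−k₁t) = 0.9969 kmol/m³, so C_C = C_{A0}−C_A−C_B = 1.914 kmol/m³; C_B/C_C = 1.28.

1.28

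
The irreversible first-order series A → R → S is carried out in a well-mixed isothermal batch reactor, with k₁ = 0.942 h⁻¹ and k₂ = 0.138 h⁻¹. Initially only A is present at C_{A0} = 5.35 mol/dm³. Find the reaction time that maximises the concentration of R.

For first-order series the maximum of C_R occurs at t_opt = ln(k₂/k₁)/(k₂−k₁).
= ln(0.138/0.942)/(0.138−0.942) = ln(0.1465)/-0.8040 = -1.921/-0.8040 = 2.39 h.

2.39 h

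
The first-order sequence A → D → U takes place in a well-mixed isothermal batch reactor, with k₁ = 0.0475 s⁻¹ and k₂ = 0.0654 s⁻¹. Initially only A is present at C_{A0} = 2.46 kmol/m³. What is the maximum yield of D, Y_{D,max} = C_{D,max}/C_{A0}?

0.311

Evaluating C_D at t_opt = ln(k₂/k₁)/(k₂−k₁) gives C_{D,max}/C_{A0} = (k₁/k₂)^[k₂/(k₂−k₁)].
= (0.0475/0.0654)^(0.0654/(0.0654−0.0475)) = (0.7263)^(3.654) = 0.3109.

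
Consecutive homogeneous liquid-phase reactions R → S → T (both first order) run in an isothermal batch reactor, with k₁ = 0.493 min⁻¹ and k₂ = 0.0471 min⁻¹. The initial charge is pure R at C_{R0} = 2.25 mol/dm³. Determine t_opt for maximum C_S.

5.27 min

For first-order series the maximum of C_S occurs at t_opt = ln(k₂/k₁)/(k₂−k₁).
= ln(0.0471/0.493)/(0.0471−0.493) = ln(0.09554)/-0.4459 = -2.348/-0.4459 = 5.27 min.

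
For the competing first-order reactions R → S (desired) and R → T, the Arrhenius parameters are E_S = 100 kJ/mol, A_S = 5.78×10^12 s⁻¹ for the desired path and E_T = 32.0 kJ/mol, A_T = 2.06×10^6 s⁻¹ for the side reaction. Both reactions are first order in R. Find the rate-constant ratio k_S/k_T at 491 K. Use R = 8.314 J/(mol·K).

Since both paths have the same order in R, the concentration cancels and S_{S/T} = k_S/k_T = (A_S/A_T)·exp[(E_T−E_S)/(RT)].
(E_T−E_S)/(RT) = (32.0−100)×10³/(8.314×491) = -68000/4082 = -16.66.
k_S/k_T = (5.78×10^12/2.06×10^6)·exp(-16.66) = 2.806×10^6 × 5.829×10^-8 = 0.164.

0.164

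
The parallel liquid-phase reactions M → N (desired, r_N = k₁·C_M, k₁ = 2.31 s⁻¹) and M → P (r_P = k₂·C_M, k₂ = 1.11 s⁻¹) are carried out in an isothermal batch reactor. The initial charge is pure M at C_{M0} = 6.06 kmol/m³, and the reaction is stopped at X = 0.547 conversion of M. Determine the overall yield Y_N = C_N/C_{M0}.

0.369

C_M = C_{M0}(1−X) = 2.745 kmol/m³.
Both paths are first order in M, so the instantaneous fraction to N is constant: dC_N/d(−C_M) = k₁/(k₁+k₂) = 0.6754.
C_N = 0.6754·(C_{M0}−C_M) = 0.6754×3.315 = 2.24 kmol/m³.
Y_N = C_N/C_{M0} = 2.239/6.06 = 0.369.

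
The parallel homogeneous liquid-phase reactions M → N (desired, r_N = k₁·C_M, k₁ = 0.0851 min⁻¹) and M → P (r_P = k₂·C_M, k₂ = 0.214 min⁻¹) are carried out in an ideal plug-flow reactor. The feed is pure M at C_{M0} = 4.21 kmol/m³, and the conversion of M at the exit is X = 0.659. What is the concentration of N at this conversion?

C_M = C_{M0}(1−X) = 1.436 kmol/m³.
Both paths are first order in M, so the instantaneous fraction to N is constant: dC_N/d(−C_M) = k₁/(k₁+k₂) = 0.2845.
C_N = 0.2845·(C_{M0}−C_M) = 0.2845×2.774 = 0.789 kmol/m³.

0.789 kmol/m³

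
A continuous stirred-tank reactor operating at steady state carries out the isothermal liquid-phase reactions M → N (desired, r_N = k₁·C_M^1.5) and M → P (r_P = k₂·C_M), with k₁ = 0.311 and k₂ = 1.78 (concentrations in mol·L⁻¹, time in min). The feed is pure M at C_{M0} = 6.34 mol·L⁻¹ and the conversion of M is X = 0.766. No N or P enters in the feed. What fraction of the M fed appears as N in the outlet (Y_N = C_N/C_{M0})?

Exit C_M = C_{M0}(1−X) = 6.34×0.234 = 1.484 mol·L⁻¹.
A CSTR operates uniformly at the exit composition, giving r_N = 0.5620 and r_P = 2.641 (each k·C_M^n at C_M = 1.484).
Fraction of consumed M going to N: r_N/(r_N+r_P) = 0.1755.
C_N = 0.1755·C_{M0}·X = 0.1755×6.34×0.766 = 0.852 mol·L⁻¹; Y_N = C_N/C_{M0} = 0.134.

0.134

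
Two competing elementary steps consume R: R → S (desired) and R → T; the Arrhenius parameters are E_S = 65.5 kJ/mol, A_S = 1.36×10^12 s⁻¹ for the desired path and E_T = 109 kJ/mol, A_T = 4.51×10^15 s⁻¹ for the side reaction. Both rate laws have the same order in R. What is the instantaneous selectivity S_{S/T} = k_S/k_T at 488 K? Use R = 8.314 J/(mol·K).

13.7

With equal orders, S_{S/T} = k_S/k_T = (A_S/A_T)·exp[(E_T−E_S)/(RT)].
(E_T−E_S)/(RT) = (109−65.5)×10³/(8.314×488) = 43500/4057 = 10.72.
k_S/k_T = (1.36×10^12/4.51×10^15)·exp(10.72) = 3.016×10^-4 × 45324 = 13.7.
Since E_S < E_T, lowering the temperature improves selectivity toward S.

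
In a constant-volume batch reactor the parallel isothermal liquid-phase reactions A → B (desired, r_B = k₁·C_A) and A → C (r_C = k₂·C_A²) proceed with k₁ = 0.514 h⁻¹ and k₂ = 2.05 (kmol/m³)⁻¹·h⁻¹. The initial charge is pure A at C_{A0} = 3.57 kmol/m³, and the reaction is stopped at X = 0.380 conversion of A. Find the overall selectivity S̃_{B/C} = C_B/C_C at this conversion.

C_A = C_{A0}(1−X) = 2.213 kmol/m³.
Along a PFR/batch, dC_B/dC_A = −r_B/(r_B+r_C) = −k₁/(k₁+k₂·C_A).
Integrating from C_{A0} to C_A: C_B = (0.514/2.05)·ln[(0.514+2.05·3.57)/(0.514+2.05·2.21)] = 0.2507·ln(7.832/5.051) = 0.1100 kmol/m³.
C_C = (C_{A0}−C_A)−C_B = 1.247 kmol/m³; S̃_{B/C} = 0.1100/1.247 = 0.0882.

0.0882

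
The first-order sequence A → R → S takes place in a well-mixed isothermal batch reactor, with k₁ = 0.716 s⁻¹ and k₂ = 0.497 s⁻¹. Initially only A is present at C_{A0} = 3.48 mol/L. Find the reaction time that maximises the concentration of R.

For first-order series the maximum of C_R occurs at t_opt = ln(k₂/k₁)/(k₂−k₁).
= ln(0.497/0.716)/(0.497−0.716) = ln(0.6941)/-0.2190 = -0.3651/-0.2190 = 1.67 s.

1.67 s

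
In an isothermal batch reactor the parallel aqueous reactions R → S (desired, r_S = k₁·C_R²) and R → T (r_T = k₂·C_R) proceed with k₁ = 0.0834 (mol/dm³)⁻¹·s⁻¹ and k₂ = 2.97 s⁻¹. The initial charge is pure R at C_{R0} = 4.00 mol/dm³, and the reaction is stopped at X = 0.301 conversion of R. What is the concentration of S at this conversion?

0.105 mol/dm³

C_R = C_{R0}(1−X) = 2.796 mol/dm³.
Along a PFR/batch, dC_T/dC_R = −r_T/(r_S+r_T) = −k₂/(k₂+k₁·C_R).
Integrating from C_{R0} to C_R: C_T = (2.97/0.0834)·ln[(2.97+0.0834·4.00)/(2.97+0.0834·2.80)] = 35.61·ln(3.304/3.203) = 1.099 mol/dm³.
Then C_S = (C_{R0}−C_R) − C_T = 1.204 − 1.099 = 0.1048 mol/dm³.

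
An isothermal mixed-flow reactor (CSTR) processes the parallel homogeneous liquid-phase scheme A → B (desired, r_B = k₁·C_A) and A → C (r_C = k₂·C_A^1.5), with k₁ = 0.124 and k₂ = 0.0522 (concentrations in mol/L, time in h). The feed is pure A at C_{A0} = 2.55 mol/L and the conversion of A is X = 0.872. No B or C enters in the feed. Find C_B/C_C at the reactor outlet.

4.16

Exit C_A = C_{A0}(1−X) = 2.55×0.128 = 0.3264 mol/L.
In a CSTR the entire volume is at exit conditions, so r_B = 0.124×0.3264 = 0.04047 and r_C = 0.0522×0.3264^1.5 = 0.009734.
Overall selectivity = C_B/C_C = r_Bτ/(r_Cτ) = r_B/r_C = 4.16.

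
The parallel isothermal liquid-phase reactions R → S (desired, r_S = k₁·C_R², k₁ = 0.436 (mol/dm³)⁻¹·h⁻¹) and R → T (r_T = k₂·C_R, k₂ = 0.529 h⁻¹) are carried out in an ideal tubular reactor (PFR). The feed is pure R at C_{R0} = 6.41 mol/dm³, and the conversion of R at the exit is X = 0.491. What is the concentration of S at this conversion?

2.50 mol/dm³

C_R = C_{R0}(1−X) = 3.263 mol/dm³.
Along a PFR/batch, dC_T/dC_R = −r_T/(r_S+r_T) = −k₂/(k₂+k₁·C_R).
Integrating from C_{R0} to C_R: C_T = (0.529/0.436)·ln[(0.529+0.436·6.41)/(0.529+0.436·3.26)] = 1.213·ln(3.324/1.952) = 0.6461 mol/dm³.
Then C_S = (C_{R0}−C_R) − C_T = 3.147 − 0.6461 = 2.501 mol/dm³.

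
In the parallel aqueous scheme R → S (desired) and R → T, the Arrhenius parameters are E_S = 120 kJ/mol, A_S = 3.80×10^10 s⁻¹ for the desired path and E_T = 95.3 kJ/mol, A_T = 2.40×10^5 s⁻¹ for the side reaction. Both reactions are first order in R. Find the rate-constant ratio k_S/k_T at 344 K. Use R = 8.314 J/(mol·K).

28.1

With equal orders, S_{S/T} = k_S/k_T = (A_S/A_T)·exp[(E_T−E_S)/(RT)].
(E_T−E_S)/(RT) = (95.3−120)×10³/(8.314×344) = -24700/2860 = -8.636.
k_S/k_T = (3.80×10^10/2.40×10^5)·exp(-8.636) = 1.583×10^5 × 1.775×10^-4 = 28.1.
Since E_S > E_T, raising the temperature improves selectivity toward S.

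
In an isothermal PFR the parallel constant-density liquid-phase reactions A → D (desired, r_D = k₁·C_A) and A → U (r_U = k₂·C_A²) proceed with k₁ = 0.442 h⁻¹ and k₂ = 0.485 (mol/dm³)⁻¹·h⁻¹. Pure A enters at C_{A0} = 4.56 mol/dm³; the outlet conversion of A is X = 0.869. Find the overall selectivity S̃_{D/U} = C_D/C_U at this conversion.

0.421

C_A = C_{A0}(1−X) = 0.5974 mol/dm³.
Along a PFR/batch, dC_D/dC_A = −r_D/(r_D+r_U) = −k₁/(k₁+k₂·C_A).
Integrating from C_{A0} to C_A: C_D = (0.442/0.485)·ln[(0.442+0.485·4.56)/(0.442+0.485·0.597)] = 0.9113·ln(2.654/0.7317) = 1.174 mol/dm³.
C_U = (C_{A0}−C_A)−C_D = 2.789 mol/dm³; S̃_{D/U} = 1.174/2.789 = 0.421.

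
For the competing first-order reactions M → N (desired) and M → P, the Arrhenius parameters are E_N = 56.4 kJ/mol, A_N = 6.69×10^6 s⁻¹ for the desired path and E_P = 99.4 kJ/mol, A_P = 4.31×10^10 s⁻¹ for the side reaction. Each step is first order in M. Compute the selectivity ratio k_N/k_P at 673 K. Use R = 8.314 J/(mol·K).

k_N/k_P = (A_N/A_P)·exp[−(E_N−E_P)/(RT)] = (A_N/A_P)·exp[(E_P−E_N)/(RT)].
(E_P−E_N)/(RT) = (99.4−56.4)×10³/(8.314×673) = 43000/5595 = 7.685.
k_N/k_P = (6.69×10^6/4.31×10^10)·exp(7.685) = 1.552×10^-4 × 2175 = 0.338.

0.338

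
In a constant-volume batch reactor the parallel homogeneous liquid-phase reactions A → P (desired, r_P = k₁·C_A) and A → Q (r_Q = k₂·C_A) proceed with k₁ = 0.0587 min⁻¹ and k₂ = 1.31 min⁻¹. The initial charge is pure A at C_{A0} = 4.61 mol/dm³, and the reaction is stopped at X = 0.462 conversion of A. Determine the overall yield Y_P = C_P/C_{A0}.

0.0198

C_A = C_{A0}(1−X) = 2.480 mol/dm³.
Both paths are first order in A, so the instantaneous fraction to P is constant: dC_P/d(−C_A) = k₁/(k₁+k₂) = 0.04289.
C_P = 0.04289·(C_{A0}−C_A) = 0.04289×2.130 = 0.0913 mol/dm³.
Y_P = C_P/C_{A0} = 0.09134/4.61 = 0.0198.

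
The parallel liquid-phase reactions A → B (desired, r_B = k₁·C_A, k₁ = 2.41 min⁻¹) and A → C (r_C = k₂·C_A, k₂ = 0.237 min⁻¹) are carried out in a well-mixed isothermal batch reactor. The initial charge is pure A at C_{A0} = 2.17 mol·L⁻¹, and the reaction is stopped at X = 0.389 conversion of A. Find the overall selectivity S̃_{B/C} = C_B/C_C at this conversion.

10.2

C_A = C_{A0}(1−X) = 1.326 mol·L⁻¹.
Both paths are first order in A, so the instantaneous fraction to B is constant: dC_B/d(−C_A) = k₁/(k₁+k₂) = 0.9105.
C_B = 0.9105·(C_{A0}−C_A) = 0.9105×0.8441 = 0.769 mol·L⁻¹.
C_C = (C_{A0}−C_A)−C_B = 0.07558 mol·L⁻¹; S̃_{B/C} = 0.7686/0.07558 = 10.2.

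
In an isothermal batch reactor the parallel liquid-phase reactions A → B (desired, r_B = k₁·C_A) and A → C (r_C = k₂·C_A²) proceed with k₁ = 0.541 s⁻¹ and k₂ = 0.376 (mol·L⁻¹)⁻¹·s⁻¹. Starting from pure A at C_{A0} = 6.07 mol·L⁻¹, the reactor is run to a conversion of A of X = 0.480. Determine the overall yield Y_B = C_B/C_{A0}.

0.116

C_A = C_{A0}(1−X) = 3.156 mol·L⁻¹.
Along a PFR/batch, dC_B/dC_A = −r_B/(r_B+r_C) = −k₁/(k₁+k₂·C_A).
Integrating from C_{A0} to C_A: C_B = (0.541/0.376)·ln[(0.541+0.376·6.07)/(0.541+0.376·3.16)] = 1.439·ln(2.823/1.728) = 0.7066 mol·L⁻¹.
Y_B = C_B/C_{A0} = 0.7066/6.07 = 0.116.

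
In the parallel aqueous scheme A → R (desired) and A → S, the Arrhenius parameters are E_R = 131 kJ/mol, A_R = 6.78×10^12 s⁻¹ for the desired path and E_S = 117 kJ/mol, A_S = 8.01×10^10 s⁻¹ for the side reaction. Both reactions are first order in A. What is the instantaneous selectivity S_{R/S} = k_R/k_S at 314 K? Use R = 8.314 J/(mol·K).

0.397

k_R/k_S = (A_R/A_S)·exp[−(E_R−E_S)/(RT)] = (A_R/A_S)·exp[(E_S−E_R)/(RT)].
(E_S−E_R)/(RT) = (117−131)×10³/(8.314×314) = -14000/2611 = -5.363.
k_R/k_S = (6.78×10^12/8.01×10^10)·exp(-5.363) = 84.64 × 0.004688 = 0.397.
Since E_R > E_S, raising the temperature improves selectivity toward R.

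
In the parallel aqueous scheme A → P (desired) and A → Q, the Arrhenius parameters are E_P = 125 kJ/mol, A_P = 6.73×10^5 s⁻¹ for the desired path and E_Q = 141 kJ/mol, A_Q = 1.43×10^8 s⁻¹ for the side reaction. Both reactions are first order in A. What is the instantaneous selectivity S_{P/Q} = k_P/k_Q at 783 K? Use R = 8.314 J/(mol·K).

Since both paths have the same order in A, the concentration cancels and S_{P/Q} = k_P/k_Q = (A_P/A_Q)·exp[(E_Q−E_P)/(RT)].
(E_Q−E_P)/(RT) = (141−125)×10³/(8.314×783) = 16000/6510 = 2.458.
k_P/k_Q = (6.73×10^5/1.43×10^8)·exp(2.458) = 0.004706 × 11.68 = 0.0550.
Since E_P < E_Q, lowering the temperature improves selectivity toward P.

0.0550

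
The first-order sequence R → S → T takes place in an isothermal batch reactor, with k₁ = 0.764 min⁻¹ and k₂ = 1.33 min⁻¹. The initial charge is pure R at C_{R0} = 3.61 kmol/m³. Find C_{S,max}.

0.981 kmol/m³

For a first-order series the maximum intermediate yield is C_{S,max}/C_{R0} = (k₁/k₂)^[k₂/(k₂−k₁)].
= (0.764/1.33)^(1.33/(1.33−0.764)) = (0.5744)^(2.350) = 0.2718.
C_{S,max} = 0.2718×3.61 = 0.981 kmol/m³.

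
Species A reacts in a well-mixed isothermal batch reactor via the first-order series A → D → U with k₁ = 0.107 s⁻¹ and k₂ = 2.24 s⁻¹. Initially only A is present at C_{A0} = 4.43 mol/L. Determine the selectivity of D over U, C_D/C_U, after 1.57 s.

0.360

Solving the coupled first-order balances gives C_D(t) = [k₁/(k₂−k₁)]·C_{A0}·(e^(−k₁t) − e^(−k₂t)).
e^(−k₁t) = e^(−0.107×1.57) = e^(−0.1680) = 0.8454; e^(−k₂t) = e^(−3.517) = 0.02969.
C_D = 0.107×4.43/(2.24−0.107) × (0.8454−0.02969) = 0.2222×0.8157 = 0.1813 mol/L.
C_A = C_{A0}e^(−k₁t) = 3.745 mol/L, so C_U = C_{A0}−C_A−C_D = 0.5038 mol/L; C_D/C_U = 0.360.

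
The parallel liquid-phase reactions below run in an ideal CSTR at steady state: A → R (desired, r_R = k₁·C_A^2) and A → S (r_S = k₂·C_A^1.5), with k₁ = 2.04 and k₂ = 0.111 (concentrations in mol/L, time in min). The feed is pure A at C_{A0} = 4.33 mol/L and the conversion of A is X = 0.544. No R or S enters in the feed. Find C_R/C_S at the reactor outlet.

25.8

Exit C_A = C_{A0}(1−X) = 4.33×0.456 = 1.974 mol/L.
In a CSTR the entire volume is at exit conditions, so r_R = 2.04×1.974^2 = 7.953 and r_S = 0.111×1.974^1.5 = 0.3080.
Overall selectivity = C_R/C_S = r_Rτ/(r_Sτ) = r_R/r_S = 25.8.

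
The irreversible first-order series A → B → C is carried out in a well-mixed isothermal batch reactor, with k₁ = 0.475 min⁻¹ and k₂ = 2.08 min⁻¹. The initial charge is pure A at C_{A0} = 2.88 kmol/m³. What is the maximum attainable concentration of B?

At the optimum, C_{B,max}/C_{A0} = (k₁/k₂)^[k₂/(k₂−k₁)].
= (0.475/2.08)^(2.08/(2.08−0.475)) = (0.2284)^(1.296) = 0.1475.
C_{B,max} = 0.1475×2.88 = 0.425 kmol/m³.

0.425 kmol/m³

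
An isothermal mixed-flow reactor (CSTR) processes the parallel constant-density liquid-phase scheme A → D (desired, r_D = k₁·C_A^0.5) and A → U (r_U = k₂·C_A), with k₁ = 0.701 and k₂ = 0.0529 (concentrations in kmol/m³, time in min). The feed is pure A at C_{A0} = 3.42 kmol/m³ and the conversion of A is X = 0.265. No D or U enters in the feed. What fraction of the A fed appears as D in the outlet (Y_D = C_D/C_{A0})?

Exit C_A = C_{A0}(1−X) = 3.42×0.735 = 2.514 kmol/m³.
In a CSTR the entire volume is at exit conditions, so r_D = 0.701×2.514^0.5 = 1.111 and r_U = 0.0529×2.514 = 0.1330.
Fraction of consumed A going to D: r_D/(r_D+r_U) = 0.8931.
C_D = 0.8931·C_{A0}·X = 0.8931×3.42×0.265 = 0.809 kmol/m³; Y_D = C_D/C_{A0} = 0.237.

0.237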